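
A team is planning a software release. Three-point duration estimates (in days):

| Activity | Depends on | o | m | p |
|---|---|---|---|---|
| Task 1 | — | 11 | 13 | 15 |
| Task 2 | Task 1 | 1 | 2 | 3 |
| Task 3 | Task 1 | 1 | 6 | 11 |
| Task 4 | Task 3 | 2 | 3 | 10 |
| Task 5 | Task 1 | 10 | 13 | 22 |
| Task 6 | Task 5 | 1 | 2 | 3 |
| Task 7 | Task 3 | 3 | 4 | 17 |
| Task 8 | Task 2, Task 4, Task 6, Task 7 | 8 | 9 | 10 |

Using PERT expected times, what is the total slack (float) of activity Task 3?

4 days

te_Task 1 = (11 + 4·13 + 15)/6 = 78/6 = 13
te_Task 2 = (1 + 4·2 + 3)/6 = 12/6 = 2
te_Task 3 = (1 + 4·6 + 11)/6 = 36/6 = 6
te_Task 4 = (2 + 4·3 + 10)/6 = 24/6 = 4
te_Task 5 = (10 + 4·13 + 22)/6 = 84/6 = 14
te_Task 6 = (1 + 4·2 + 3)/6 = 12/6 = 2
te_Task 7 = (3 + 4·4 + 17)/6 = 36/6 = 6
te_Task 8 = (8 + 4·9 + 10)/6 = 54/6 = 9

Forward pass:
ES_Task 1 = 0; EF_Task 1 = 13
ES_Task 2 = 13; EF_Task 2 = 13+2 = 15
ES_Task 3 = 13; EF_Task 3 = 13+6 = 19
ES_Task 4 = 19; EF_Task 4 = 19+4 = 23
ES_Task 5 = 13; EF_Task 5 = 13+14 = 27
ES_Task 6 = 27; EF_Task 6 = 27+2 = 29
ES_Task 7 = 19; EF_Task 7 = 19+6 = 25
ES_Task 8 = max(EF_Task 2=15, EF_Task 4=23, EF_Task 6=29, EF_Task 7=25) = 29; EF_Task 8 = 29+9 = 38
Expected project duration μ = 38 days. Critical path: Task 1 → Task 5 → Task 6 → Task 8.

Backward pass:
LF_Task 8 = 38; LS_Task 8 = 38−9 = 29
LF_Task 7 = LS_Task 8 = 29; LS_Task 7 = 29−6 = 23
LF_Task 6 = LS_Task 8 = 29; LS_Task 6 = 29−2 = 27
LF_Task 5 = LS_Task 6 = 27; LS_Task 5 = 27−14 = 13
LF_Task 4 = LS_Task 8 = 29; LS_Task 4 = 29−4 = 25
LF_Task 3 = min(LS_Task 4=25, LS_Task 7=23) = 23; LS_Task 3 = 23−6 = 17
LF_Task 2 = LS_Task 8 = 29; LS_Task 2 = 29−2 = 27
LF_Task 1 = min(LS_Task 2=27, LS_Task 3=17, LS_Task 5=13) = 13; LS_Task 1 = 13−13 = 0
Slack_Task 3 = LS_Task 3 − ES_Task 3 = 17 − 13 = 4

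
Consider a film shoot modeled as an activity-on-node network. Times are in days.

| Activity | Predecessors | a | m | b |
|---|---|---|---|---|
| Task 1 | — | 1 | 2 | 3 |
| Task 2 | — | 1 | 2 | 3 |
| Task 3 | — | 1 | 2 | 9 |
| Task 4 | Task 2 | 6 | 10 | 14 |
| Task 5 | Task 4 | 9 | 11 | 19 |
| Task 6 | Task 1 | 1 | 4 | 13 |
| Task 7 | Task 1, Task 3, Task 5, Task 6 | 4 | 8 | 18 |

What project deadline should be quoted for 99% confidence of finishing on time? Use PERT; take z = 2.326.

te_Task 1 = (1 + 4·2 + 3)/6 = 12/6 = 2; σ²_Task 1 = ((3−1)/6)² = 0.111
te_Task 2 = (1 + 4·2 + 3)/6 = 12/6 = 2; σ²_Task 2 = ((3−1)/6)² = 0.111
te_Task 3 = (1 + 4·2 + 9)/6 = 18/6 = 3; σ²_Task 3 = ((9−1)/6)² = 1.778
te_Task 4 = (6 + 4·10 + 14)/6 = 60/6 = 10; σ²_Task 4 = ((14−6)/6)² = 1.778
te_Task 5 = (9 + 4·11 + 19)/6 = 72/6 = 12; σ²_Task 5 = ((19−9)/6)² = 2.778
te_Task 6 = (1 + 4·4 + 13)/6 = 30/6 = 5; σ²_Task 6 = ((13−1)/6)² = 4.000
te_Task 7 = (4 + 4·8 + 18)/6 = 54/6 = 9; σ²_Task 7 = ((18−4)/6)² = 5.444

Forward pass:
ES_Task 1 = 0; EF_Task 1 = 2
ES_Task 2 = 0; EF_Task 2 = 2
ES_Task 3 = 0; EF_Task 3 = 3
ES_Task 4 = 2; EF_Task 4 = 2+10 = 12
ES_Task 5 = 12; EF_Task 5 = 12+12 = 24
ES_Task 6 = 2; EF_Task 6 = 2+5 = 7
ES_Task 7 = max(EF_Task 1=2, EF_Task 3=3, EF_Task 5=24, EF_Task 6=7) = 24; EF_Task 7 = 24+9 = 33
Expected project duration μ = 33 days. Critical path: Task 2 → Task 4 → Task 5 → Task 7.

Variance along critical path = 0.111 + 1.778 + 2.778 + 5.444 = 10.111; σ = 3.180 days.
D = μ + z·σ = 33 + 2.326·3.180 = 40.4 days

40.4 days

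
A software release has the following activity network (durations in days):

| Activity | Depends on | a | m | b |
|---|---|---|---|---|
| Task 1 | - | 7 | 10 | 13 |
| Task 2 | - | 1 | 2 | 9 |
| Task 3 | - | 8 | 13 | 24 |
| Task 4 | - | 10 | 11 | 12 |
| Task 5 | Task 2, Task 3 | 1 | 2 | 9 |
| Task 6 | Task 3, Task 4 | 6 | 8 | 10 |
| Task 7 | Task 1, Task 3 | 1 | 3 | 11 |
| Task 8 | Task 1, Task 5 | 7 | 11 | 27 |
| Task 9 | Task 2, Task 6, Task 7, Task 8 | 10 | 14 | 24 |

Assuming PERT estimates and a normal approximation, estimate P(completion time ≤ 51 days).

te_Task 1 = (7 + 4·10 + 13)/6 = 60/6 = 10; σ²_Task 1 = ((13−7)/6)² = 1.000
te_Task 2 = (1 + 4·2 + 9)/6 = 18/6 = 3; σ²_Task 2 = ((9−1)/6)² = 1.778
te_Task 3 = (8 + 4·13 + 24)/6 = 84/6 = 14; σ²_Task 3 = ((24−8)/6)² = 7.111
te_Task 4 = (10 + 4·11 + 12)/6 = 66/6 = 11; σ²_Task 4 = ((12−10)/6)² = 0.111
te_Task 5 = (1 + 4·2 + 9)/6 = 18/6 = 3; σ²_Task 5 = ((9−1)/6)² = 1.778
te_Task 6 = (6 + 4·8 + 10)/6 = 48/6 = 8; σ²_Task 6 = ((10−6)/6)² = 0.444
te_Task 7 = (1 + 4·3 + 11)/6 = 24/6 = 4; σ²_Task 7 = ((11−1)/6)² = 2.778
te_Task 8 = (7 + 4·11 + 27)/6 = 78/6 = 13; σ²_Task 8 = ((27−7)/6)² = 11.111
te_Task 9 = (10 + 4·14 + 24)/6 = 90/6 = 15; σ²_Task 9 = ((24−10)/6)² = 5.444

Forward pass:
ES_Task 1 = 0; EF_Task 1 = 10
ES_Task 2 = 0; EF_Task 2 = 3
ES_Task 3 = 0; EF_Task 3 = 14
ES_Task 4 = 0; EF_Task 4 = 11
ES_Task 5 = max(EF_Task 2=3, EF_Task 3=14) = 14; EF_Task 5 = 14+3 = 17
ES_Task 6 = max(EF_Task 3=14, EF_Task 4=11) = 14; EF_Task 6 = 14+8 = 22
ES_Task 7 = max(EF_Task 1=10, EF_Task 3=14) = 14; EF_Task 7 = 14+4 = 18
ES_Task 8 = max(EF_Task 1=10, EF_Task 5=17) = 17; EF_Task 8 = 17+13 = 30
ES_Task 9 = max(EF_Task 2=3, EF_Task 6=22, EF_Task 7=18, EF_Task 8=30) = 30; EF_Task 9 = 30+15 = 45
Expected project duration μ = 45 days. Critical path: Task 3 → Task 5 → Task 8 → Task 9.

Variance along critical path = 7.111 + 1.778 + 11.111 + 5.444 = 25.444; σ = √25.444 = 5.044 days.
Z = (51 − 45) / 5.044 = 1.189
P(T ≤ 51) = Φ(1.189) ≈ 0.883

0.883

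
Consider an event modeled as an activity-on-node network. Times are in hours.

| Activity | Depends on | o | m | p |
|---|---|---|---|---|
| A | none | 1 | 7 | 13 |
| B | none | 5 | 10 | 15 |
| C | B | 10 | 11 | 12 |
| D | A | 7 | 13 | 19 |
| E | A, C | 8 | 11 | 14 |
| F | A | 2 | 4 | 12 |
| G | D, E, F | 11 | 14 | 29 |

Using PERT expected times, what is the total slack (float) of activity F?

te_A = (1 + 4·7 + 13)/6 = 42/6 = 7
te_B = (5 + 4·10 + 15)/6 = 60/6 = 10
te_C = (10 + 4·11 + 12)/6 = 66/6 = 11
te_D = (7 + 4·13 + 19)/6 = 78/6 = 13
te_E = (8 + 4·11 + 14)/6 = 66/6 = 11
te_F = (2 + 4·4 + 12)/6 = 30/6 = 5
te_G = (11 + 4·14 + 29)/6 = 96/6 = 16

Forward pass:
ES_A = 0; EF_A = 7
ES_B = 0; EF_B = 10
ES_C = 10; EF_C = 10+11 = 21
ES_D = 7; EF_D = 7+13 = 20
ES_E = max(EF_A=7, EF_C=21) = 21; EF_E = 21+11 = 32
ES_F = 7; EF_F = 7+5 = 12
ES_G = max(EF_D=20, EF_E=32, EF_F=12) = 32; EF_G = 32+16 = 48
Expected project duration μ = 48 hours. Critical path: B → C → E → G.

Backward pass:
LF_G = 48; LS_G = 48−16 = 32
LF_F = LS_G = 32; LS_F = 32−5 = 27
LF_E = LS_G = 32; LS_E = 32−11 = 21
LF_D = LS_G = 32; LS_D = 32−13 = 19
LF_C = LS_E = 21; LS_C = 21−11 = 10
LF_B = LS_C = 10; LS_B = 10−10 = 0
LF_A = min(LS_D=19, LS_E=21, LS_F=27) = 19; LS_A = 19−7 = 12
Slack_F = LS_F − ES_F = 27 − 7 = 20

20 hours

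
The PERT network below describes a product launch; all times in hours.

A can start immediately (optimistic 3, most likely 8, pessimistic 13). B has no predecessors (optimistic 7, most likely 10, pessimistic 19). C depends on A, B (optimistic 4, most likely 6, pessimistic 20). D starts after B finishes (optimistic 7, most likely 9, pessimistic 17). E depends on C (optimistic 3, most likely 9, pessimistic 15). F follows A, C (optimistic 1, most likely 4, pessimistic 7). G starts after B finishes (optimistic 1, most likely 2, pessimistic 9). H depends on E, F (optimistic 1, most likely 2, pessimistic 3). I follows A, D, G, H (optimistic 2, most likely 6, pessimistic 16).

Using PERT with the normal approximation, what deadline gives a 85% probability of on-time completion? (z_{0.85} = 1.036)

41.7 hours

te_A = (3 + 4·8 + 13)/6 = 48/6 = 8; σ²_A = ((13−3)/6)² = 2.778
te_B = (7 + 4·10 + 19)/6 = 66/6 = 11; σ²_B = ((19−7)/6)² = 4.000
te_C = (4 + 4·6 + 20)/6 = 48/6 = 8; σ²_C = ((20−4)/6)² = 7.111
te_D = (7 + 4·9 + 17)/6 = 60/6 = 10; σ²_D = ((17−7)/6)² = 2.778
te_E = (3 + 4·9 + 15)/6 = 54/6 = 9; σ²_E = ((15−3)/6)² = 4.000
te_F = (1 + 4·4 + 7)/6 = 24/6 = 4; σ²_F = ((7−1)/6)² = 1.000
te_G = (1 + 4·2 + 9)/6 = 18/6 = 3; σ²_G = ((9−1)/6)² = 1.778
te_H = (1 + 4·2 + 3)/6 = 12/6 = 2; σ²_H = ((3−1)/6)² = 0.111
te_I = (2 + 4·6 + 16)/6 = 42/6 = 7; σ²_I = ((16−2)/6)² = 5.444

Forward pass:
ES_A = 0; EF_A = 8
ES_B = 0; EF_B = 11
ES_C = max(EF_A=8, EF_B=11) = 11; EF_C = 11+8 = 19
ES_D = 11; EF_D = 11+10 = 21
ES_E = 19; EF_E = 19+9 = 28
ES_F = max(EF_A=8, EF_C=19) = 19; EF_F = 19+4 = 23
ES_G = 11; EF_G = 11+3 = 14
ES_H = max(EF_E=28, EF_F=23) = 28; EF_H = 28+2 = 30
ES_I = max(EF_A=8, EF_D=21, EF_G=14, EF_H=30) = 30; EF_I = 30+7 = 37
Expected project duration μ = 37 hours. Critical path: B → C → E → H → I.

Variance along critical path = 4.000 + 7.111 + 4.000 + 0.111 + 5.444 = 20.667; σ = 4.546 hours.
D = μ + z·σ = 37 + 1.036·4.546 = 41.7 hours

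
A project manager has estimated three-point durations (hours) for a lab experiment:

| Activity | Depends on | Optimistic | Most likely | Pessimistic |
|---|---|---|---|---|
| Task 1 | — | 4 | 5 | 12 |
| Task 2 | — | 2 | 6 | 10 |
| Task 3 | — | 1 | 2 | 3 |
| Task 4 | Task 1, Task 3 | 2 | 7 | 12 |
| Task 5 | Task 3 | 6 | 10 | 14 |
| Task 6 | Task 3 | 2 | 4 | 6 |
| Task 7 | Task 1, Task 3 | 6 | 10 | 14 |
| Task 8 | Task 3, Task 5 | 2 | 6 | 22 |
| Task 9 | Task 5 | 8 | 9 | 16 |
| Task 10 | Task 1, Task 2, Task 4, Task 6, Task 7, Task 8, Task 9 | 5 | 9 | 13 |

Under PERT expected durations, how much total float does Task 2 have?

te_Task 1 = (4 + 4·5 + 12)/6 = 36/6 = 6
te_Task 2 = (2 + 4·6 + 10)/6 = 36/6 = 6
te_Task 3 = (1 + 4·2 + 3)/6 = 12/6 = 2
te_Task 4 = (2 + 4·7 + 12)/6 = 42/6 = 7
te_Task 5 = (6 + 4·10 + 14)/6 = 60/6 = 10
te_Task 6 = (2 + 4·4 + 6)/6 = 24/6 = 4
te_Task 7 = (6 + 4·10 + 14)/6 = 60/6 = 10
te_Task 8 = (2 + 4·6 + 22)/6 = 48/6 = 8
te_Task 9 = (8 + 4·9 + 16)/6 = 60/6 = 10
te_Task 10 = (5 + 4·9 + 13)/6 = 54/6 = 9

Forward pass:
ES_Task 1 = 0; EF_Task 1 = 6
ES_Task 2 = 0; EF_Task 2 = 6
ES_Task 3 = 0; EF_Task 3 = 2
ES_Task 4 = max(EF_Task 1=6, EF_Task 3=2) = 6; EF_Task 4 = 6+7 = 13
ES_Task 5 = 2; EF_Task 5 = 2+10 = 12
ES_Task 6 = 2; EF_Task 6 = 2+4 = 6
ES_Task 7 = max(EF_Task 1=6, EF_Task 3=2) = 6; EF_Task 7 = 6+10 = 16
ES_Task 8 = max(EF_Task 3=2, EF_Task 5=12) = 12; EF_Task 8 = 12+8 = 20
ES_Task 9 = 12; EF_Task 9 = 12+10 = 22
ES_Task 10 = max(EF_Task 1=6, EF_Task 2=6, EF_Task 4=13, EF_Task 6=6, EF_Task 7=16, EF_Task 8=20, EF_Task 9=22) = 22; EF_Task 10 = 22+9 = 31
Expected project duration μ = 31 hours. Critical path: Task 3 → Task 5 → Task 9 → Task 10.

Backward pass:
LF_Task 10 = 31; LS_Task 10 = 31−9 = 22
LF_Task 9 = LS_Task 10 = 22; LS_Task 9 = 22−10 = 12
LF_Task 8 = LS_Task 10 = 22; LS_Task 8 = 22−8 = 14
LF_Task 7 = LS_Task 10 = 22; LS_Task 7 = 22−10 = 12
LF_Task 6 = LS_Task 10 = 22; LS_Task 6 = 22−4 = 18
LF_Task 5 = min(LS_Task 8=14, LS_Task 9=12) = 12; LS_Task 5 = 12−10 = 2
LF_Task 4 = LS_Task 10 = 22; LS_Task 4 = 22−7 = 15
LF_Task 3 = min(LS_Task 4=15, LS_Task 5=2, LS_Task 6=18, LS_Task 7=12, LS_Task 8=14) = 2; LS_Task 3 = 2−2 = 0
LF_Task 2 = LS_Task 10 = 22; LS_Task 2 = 22−6 = 16
LF_Task 1 = min(LS_Task 4=15, LS_Task 7=12, LS_Task 10=22) = 12; LS_Task 1 = 12−6 = 6
Slack_Task 2 = LS_Task 2 − ES_Task 2 = 16 − 0 = 16

16 hours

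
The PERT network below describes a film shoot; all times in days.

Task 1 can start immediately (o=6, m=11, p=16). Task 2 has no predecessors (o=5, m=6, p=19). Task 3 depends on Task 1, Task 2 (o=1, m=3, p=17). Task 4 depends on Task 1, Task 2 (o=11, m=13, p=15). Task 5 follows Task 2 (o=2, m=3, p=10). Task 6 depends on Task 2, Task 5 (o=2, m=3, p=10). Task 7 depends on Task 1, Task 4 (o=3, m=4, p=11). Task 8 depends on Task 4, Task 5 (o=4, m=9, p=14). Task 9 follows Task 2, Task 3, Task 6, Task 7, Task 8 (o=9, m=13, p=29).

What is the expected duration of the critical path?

48 days

te_Task 1 = (6 + 4·11 + 16)/6 = 66/6 = 11
te_Task 2 = (5 + 4·6 + 19)/6 = 48/6 = 8
te_Task 3 = (1 + 4·3 + 17)/6 = 30/6 = 5
te_Task 4 = (11 + 4·13 + 15)/6 = 78/6 = 13
te_Task 5 = (2 + 4·3 + 10)/6 = 24/6 = 4
te_Task 6 = (2 + 4·3 + 10)/6 = 24/6 = 4
te_Task 7 = (3 + 4·4 + 11)/6 = 30/6 = 5
te_Task 8 = (4 + 4·9 + 14)/6 = 54/6 = 9
te_Task 9 = (9 + 4·13 + 29)/6 = 90/6 = 15

Forward pass:
ES_Task 1 = 0; EF_Task 1 = 11
ES_Task 2 = 0; EF_Task 2 = 8
ES_Task 3 = max(EF_Task 1=11, EF_Task 2=8) = 11; EF_Task 3 = 11+5 = 16
ES_Task 4 = max(EF_Task 1=11, EF_Task 2=8) = 11; EF_Task 4 = 11+13 = 24
ES_Task 5 = 8; EF_Task 5 = 8+4 = 12
ES_Task 6 = max(EF_Task 2=8, EF_Task 5=12) = 12; EF_Task 6 = 12+4 = 16
ES_Task 7 = max(EF_Task 1=11, EF_Task 4=24) = 24; EF_Task 7 = 24+5 = 29
ES_Task 8 = max(EF_Task 4=24, EF_Task 5=12) = 24; EF_Task 8 = 24+9 = 33
ES_Task 9 = max(EF_Task 2=8, EF_Task 3=16, EF_Task 6=16, EF_Task 7=29, EF_Task 8=33) = 33; EF_Task 9 = 33+15 = 48
Expected project duration μ = 48 days. Critical path: Task 1 → Task 4 → Task 8 → Task 9.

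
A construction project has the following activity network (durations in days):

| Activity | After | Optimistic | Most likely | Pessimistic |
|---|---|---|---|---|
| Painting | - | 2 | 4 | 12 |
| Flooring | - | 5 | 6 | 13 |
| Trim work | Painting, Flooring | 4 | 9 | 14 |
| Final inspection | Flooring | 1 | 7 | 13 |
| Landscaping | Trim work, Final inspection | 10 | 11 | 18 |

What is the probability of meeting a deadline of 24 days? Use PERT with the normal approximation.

te_Painting = (2 + 4·4 + 12)/6 = 30/6 = 5; σ²_Painting = ((12−2)/6)² = 2.778
te_Flooring = (5 + 4·6 + 13)/6 = 42/6 = 7; σ²_Flooring = ((13−5)/6)² = 1.778
te_Trim work = (4 + 4·9 + 14)/6 = 54/6 = 9; σ²_Trim work = ((14−4)/6)² = 2.778
te_Final inspection = (1 + 4·7 + 13)/6 = 42/6 = 7; σ²_Final inspection = ((13−1)/6)² = 4.000
te_Landscaping = (10 + 4·11 + 18)/6 = 72/6 = 12; σ²_Landscaping = ((18−10)/6)² = 1.778

Forward pass:
ES_Painting = 0; EF_Painting = 5
ES_Flooring = 0; EF_Flooring = 7
ES_Trim work = max(EF_Painting=5, EF_Flooring=7) = 7; EF_Trim work = 7+9 = 16
ES_Final inspection = 7; EF_Final inspection = 7+7 = 14
ES_Landscaping = max(EF_Trim work=16, EF_Final inspection=14) = 16; EF_Landscaping = 16+12 = 28
Expected project duration μ = 28 days. Critical path: Flooring → Trim work → Landscaping.

Variance along critical path = 1.778 + 2.778 + 1.778 = 6.333; σ = √6.333 = 2.517 days.
Z = (24 − 28) / 2.517 = -1.589
P(T ≤ 24) = Φ(-1.589) ≈ 0.056

0.056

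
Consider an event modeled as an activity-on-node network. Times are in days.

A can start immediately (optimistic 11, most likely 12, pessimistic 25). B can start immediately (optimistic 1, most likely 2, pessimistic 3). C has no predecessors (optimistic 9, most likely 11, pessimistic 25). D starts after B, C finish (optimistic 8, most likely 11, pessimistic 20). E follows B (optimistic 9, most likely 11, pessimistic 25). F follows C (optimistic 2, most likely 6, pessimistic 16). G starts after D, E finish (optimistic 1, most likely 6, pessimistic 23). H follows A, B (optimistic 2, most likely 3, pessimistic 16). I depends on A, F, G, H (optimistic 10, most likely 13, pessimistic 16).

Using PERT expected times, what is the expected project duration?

te_A = (11 + 4·12 + 25)/6 = 84/6 = 14
te_B = (1 + 4·2 + 3)/6 = 12/6 = 2
te_C = (9 + 4·11 + 25)/6 = 78/6 = 13
te_D = (8 + 4·11 + 20)/6 = 72/6 = 12
te_E = (9 + 4·11 + 25)/6 = 78/6 = 13
te_F = (2 + 4·6 + 16)/6 = 42/6 = 7
te_G = (1 + 4·6 + 23)/6 = 48/6 = 8
te_H = (2 + 4·3 + 16)/6 = 30/6 = 5
te_I = (10 + 4·13 + 16)/6 = 78/6 = 13

Forward pass:
ES_A = 0; EF_A = 14
ES_B = 0; EF_B = 2
ES_C = 0; EF_C = 13
ES_D = max(EF_B=2, EF_C=13) = 13; EF_D = 13+12 = 25
ES_E = 2; EF_E = 2+13 = 15
ES_F = 13; EF_F = 13+7 = 20
ES_G = max(EF_D=25, EF_E=15) = 25; EF_G = 25+8 = 33
ES_H = max(EF_A=14, EF_B=2) = 14; EF_H = 14+5 = 19
ES_I = max(EF_A=14, EF_F=20, EF_G=33, EF_H=19) = 33; EF_I = 33+13 = 46
Expected project duration μ = 46 days. Critical path: C → D → G → I.

46 days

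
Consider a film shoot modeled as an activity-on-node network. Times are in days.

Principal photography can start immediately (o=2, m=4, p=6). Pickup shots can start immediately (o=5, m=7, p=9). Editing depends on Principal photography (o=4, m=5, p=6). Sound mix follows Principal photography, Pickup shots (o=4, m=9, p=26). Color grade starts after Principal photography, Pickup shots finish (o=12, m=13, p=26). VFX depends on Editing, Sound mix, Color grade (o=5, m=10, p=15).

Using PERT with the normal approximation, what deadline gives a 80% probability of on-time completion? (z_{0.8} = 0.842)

te_Principal photography = (2 + 4·4 + 6)/6 = 24/6 = 4; σ²_Principal photography = ((6−2)/6)² = 0.444
te_Pickup shots = (5 + 4·7 + 9)/6 = 42/6 = 7; σ²_Pickup shots = ((9−5)/6)² = 0.444
te_Editing = (4 + 4·5 + 6)/6 = 30/6 = 5; σ²_Editing = ((6−4)/6)² = 0.111
te_Sound mix = (4 + 4·9 + 26)/6 = 66/6 = 11; σ²_Sound mix = ((26−4)/6)² = 13.444
te_Color grade = (12 + 4·13 + 26)/6 = 90/6 = 15; σ²_Color grade = ((26−12)/6)² = 5.444
te_VFX = (5 + 4·10 + 15)/6 = 60/6 = 10; σ²_VFX = ((15−5)/6)² = 2.778

Forward pass:
ES_Principal photography = 0; EF_Principal photography = 4
ES_Pickup shots = 0; EF_Pickup shots = 7
ES_Editing = 4; EF_Editing = 4+5 = 9
ES_Sound mix = max(EF_Principal photography=4, EF_Pickup shots=7) = 7; EF_Sound mix = 7+11 = 18
ES_Color grade = max(EF_Principal photography=4, EF_Pickup shots=7) = 7; EF_Color grade = 7+15 = 22
ES_VFX = max(EF_Editing=9, EF_Sound mix=18, EF_Color grade=22) = 22; EF_VFX = 22+10 = 32
Expected project duration μ = 32 days. Critical path: Pickup shots → Color grade → VFX.

Variance along critical path = 0.444 + 5.444 + 2.778 = 8.667; σ = 2.944 days.
D = μ + z·σ = 32 + 0.842·2.944 = 34.5 days

34.5 days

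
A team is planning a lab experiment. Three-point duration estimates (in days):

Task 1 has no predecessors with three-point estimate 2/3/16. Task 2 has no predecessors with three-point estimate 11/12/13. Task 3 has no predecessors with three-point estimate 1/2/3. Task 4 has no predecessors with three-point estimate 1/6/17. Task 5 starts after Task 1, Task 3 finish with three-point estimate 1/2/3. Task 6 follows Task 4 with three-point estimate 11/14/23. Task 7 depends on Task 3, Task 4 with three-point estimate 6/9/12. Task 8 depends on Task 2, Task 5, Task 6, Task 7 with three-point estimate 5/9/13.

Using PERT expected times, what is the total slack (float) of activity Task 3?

11 days

te_Task 1 = (2 + 4·3 + 16)/6 = 30/6 = 5
te_Task 2 = (11 + 4·12 + 13)/6 = 72/6 = 12
te_Task 3 = (1 + 4·2 + 3)/6 = 12/6 = 2
te_Task 4 = (1 + 4·6 + 17)/6 = 42/6 = 7
te_Task 5 = (1 + 4·2 + 3)/6 = 12/6 = 2
te_Task 6 = (11 + 4·14 + 23)/6 = 90/6 = 15
te_Task 7 = (6 + 4·9 + 12)/6 = 54/6 = 9
te_Task 8 = (5 + 4·9 + 13)/6 = 54/6 = 9

Forward pass:
ES_Task 1 = 0; EF_Task 1 = 5
ES_Task 2 = 0; EF_Task 2 = 12
ES_Task 3 = 0; EF_Task 3 = 2
ES_Task 4 = 0; EF_Task 4 = 7
ES_Task 5 = max(EF_Task 1=5, EF_Task 3=2) = 5; EF_Task 5 = 5+2 = 7
ES_Task 6 = 7; EF_Task 6 = 7+15 = 22
ES_Task 7 = max(EF_Task 3=2, EF_Task 4=7) = 7; EF_Task 7 = 7+9 = 16
ES_Task 8 = max(EF_Task 2=12, EF_Task 5=7, EF_Task 6=22, EF_Task 7=16) = 22; EF_Task 8 = 22+9 = 31
Expected project duration μ = 31 days. Critical path: Task 4 → Task 6 → Task 8.

Backward pass:
LF_Task 8 = 31; LS_Task 8 = 31−9 = 22
LF_Task 7 = LS_Task 8 = 22; LS_Task 7 = 22−9 = 13
LF_Task 6 = LS_Task 8 = 22; LS_Task 6 = 22−15 = 7
LF_Task 5 = LS_Task 8 = 22; LS_Task 5 = 22−2 = 20
LF_Task 4 = min(LS_Task 6=7, LS_Task 7=13) = 7; LS_Task 4 = 7−7 = 0
LF_Task 3 = min(LS_Task 5=20, LS_Task 7=13) = 13; LS_Task 3 = 13−2 = 11
LF_Task 2 = LS_Task 8 = 22; LS_Task 2 = 22−12 = 10
LF_Task 1 = LS_Task 5 = 20; LS_Task 1 = 20−5 = 15
Slack_Task 3 = LS_Task 3 − ES_Task 3 = 11 − 0 = 11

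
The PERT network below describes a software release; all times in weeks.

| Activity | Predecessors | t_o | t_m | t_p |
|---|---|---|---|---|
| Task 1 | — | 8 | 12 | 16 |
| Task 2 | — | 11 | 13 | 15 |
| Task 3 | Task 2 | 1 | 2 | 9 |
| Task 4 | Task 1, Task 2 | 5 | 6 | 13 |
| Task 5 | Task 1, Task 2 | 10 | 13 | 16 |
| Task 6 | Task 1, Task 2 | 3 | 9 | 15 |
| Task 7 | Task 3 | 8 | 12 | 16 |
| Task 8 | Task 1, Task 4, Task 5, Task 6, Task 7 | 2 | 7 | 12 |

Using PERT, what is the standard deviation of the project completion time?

te_Task 1 = (8 + 4·12 + 16)/6 = 72/6 = 12; σ²_Task 1 = ((16−8)/6)² = 1.778
te_Task 2 = (11 + 4·13 + 15)/6 = 78/6 = 13; σ²_Task 2 = ((15−11)/6)² = 0.444
te_Task 3 = (1 + 4·2 + 9)/6 = 18/6 = 3; σ²_Task 3 = ((9−1)/6)² = 1.778
te_Task 4 = (5 + 4·6 + 13)/6 = 42/6 = 7; σ²_Task 4 = ((13−5)/6)² = 1.778
te_Task 5 = (10 + 4·13 + 16)/6 = 78/6 = 13; σ²_Task 5 = ((16−10)/6)² = 1.000
te_Task 6 = (3 + 4·9 + 15)/6 = 54/6 = 9; σ²_Task 6 = ((15−3)/6)² = 4.000
te_Task 7 = (8 + 4·12 + 16)/6 = 72/6 = 12; σ²_Task 7 = ((16−8)/6)² = 1.778
te_Task 8 = (2 + 4·7 + 12)/6 = 42/6 = 7; σ²_Task 8 = ((12−2)/6)² = 2.778

Forward pass:
ES_Task 1 = 0; EF_Task 1 = 12
ES_Task 2 = 0; EF_Task 2 = 13
ES_Task 3 = 13; EF_Task 3 = 13+3 = 16
ES_Task 4 = max(EF_Task 1=12, EF_Task 2=13) = 13; EF_Task 4 = 13+7 = 20
ES_Task 5 = max(EF_Task 1=12, EF_Task 2=13) = 13; EF_Task 5 = 13+13 = 26
ES_Task 6 = max(EF_Task 1=12, EF_Task 2=13) = 13; EF_Task 6 = 13+9 = 22
ES_Task 7 = 16; EF_Task 7 = 16+12 = 28
ES_Task 8 = max(EF_Task 1=12, EF_Task 4=20, EF_Task 5=26, EF_Task 6=22, EF_Task 7=28) = 28; EF_Task 8 = 28+7 = 35
Expected project duration μ = 35 weeks. Critical path: Task 2 → Task 3 → Task 7 → Task 8.

Variance along critical path = 0.444 + 1.778 + 1.778 + 2.778 = 6.778
σ = √6.778 = 2.603 weeks

2.60 weeks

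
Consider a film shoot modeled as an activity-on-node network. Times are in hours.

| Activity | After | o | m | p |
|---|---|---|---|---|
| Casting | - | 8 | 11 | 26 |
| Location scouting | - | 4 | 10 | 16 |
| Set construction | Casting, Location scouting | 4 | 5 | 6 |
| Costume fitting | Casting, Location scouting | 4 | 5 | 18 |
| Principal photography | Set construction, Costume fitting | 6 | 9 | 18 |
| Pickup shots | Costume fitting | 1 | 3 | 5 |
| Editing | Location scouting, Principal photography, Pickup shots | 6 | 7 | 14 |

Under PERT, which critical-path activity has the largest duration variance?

Casting

te_Casting = (8 + 4·11 + 26)/6 = 78/6 = 13; σ²_Casting = ((26−8)/6)² = 9.000
te_Location scouting = (4 + 4·10 + 16)/6 = 60/6 = 10; σ²_Location scouting = ((16−4)/6)² = 4.000
te_Set construction = (4 + 4·5 + 6)/6 = 30/6 = 5; σ²_Set construction = ((6−4)/6)² = 0.111
te_Costume fitting = (4 + 4·5 + 18)/6 = 42/6 = 7; σ²_Costume fitting = ((18−4)/6)² = 5.444
te_Principal photography = (6 + 4·9 + 18)/6 = 60/6 = 10; σ²_Principal photography = ((18−6)/6)² = 4.000
te_Pickup shots = (1 + 4·3 + 5)/6 = 18/6 = 3; σ²_Pickup shots = ((5−1)/6)² = 0.444
te_Editing = (6 + 4·7 + 14)/6 = 48/6 = 8; σ²_Editing = ((14−6)/6)² = 1.778

Forward pass:
ES_Casting = 0; EF_Casting = 13
ES_Location scouting = 0; EF_Location scouting = 10
ES_Set construction = max(EF_Casting=13, EF_Location scouting=10) = 13; EF_Set construction = 13+5 = 18
ES_Costume fitting = max(EF_Casting=13, EF_Location scouting=10) = 13; EF_Costume fitting = 13+7 = 20
ES_Principal photography = max(EF_Set construction=18, EF_Costume fitting=20) = 20; EF_Principal photography = 20+10 = 30
ES_Pickup shots = 20; EF_Pickup shots = 20+3 = 23
ES_Editing = max(EF_Location scouting=10, EF_Principal photography=30, EF_Pickup shots=23) = 30; EF_Editing = 30+8 = 38
Expected project duration μ = 38 hours. Critical path: Casting → Costume fitting → Principal photography → Editing.

Variances on critical path: σ²_Casting=9.000, σ²_Costume fitting=5.444, σ²_Principal photography=4.000, σ²_Editing=1.778.
Largest is σ²_Casting = 9.000.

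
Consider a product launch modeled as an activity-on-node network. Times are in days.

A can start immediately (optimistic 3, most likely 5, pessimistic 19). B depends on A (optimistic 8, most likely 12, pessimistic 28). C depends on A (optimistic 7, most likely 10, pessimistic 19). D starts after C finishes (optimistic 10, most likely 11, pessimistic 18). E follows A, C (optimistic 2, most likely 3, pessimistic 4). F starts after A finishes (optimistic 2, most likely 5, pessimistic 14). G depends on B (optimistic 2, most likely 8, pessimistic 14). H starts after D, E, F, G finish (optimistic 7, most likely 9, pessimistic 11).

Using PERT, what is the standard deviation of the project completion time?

3.65 days

te_A = (3 + 4·5 + 19)/6 = 42/6 = 7; σ²_A = ((19−3)/6)² = 7.111
te_B = (8 + 4·12 + 28)/6 = 84/6 = 14; σ²_B = ((28−8)/6)² = 11.111
te_C = (7 + 4·10 + 19)/6 = 66/6 = 11; σ²_C = ((19−7)/6)² = 4.000
te_D = (10 + 4·11 + 18)/6 = 72/6 = 12; σ²_D = ((18−10)/6)² = 1.778
te_E = (2 + 4·3 + 4)/6 = 18/6 = 3; σ²_E = ((4−2)/6)² = 0.111
te_F = (2 + 4·5 + 14)/6 = 36/6 = 6; σ²_F = ((14−2)/6)² = 4.000
te_G = (2 + 4·8 + 14)/6 = 48/6 = 8; σ²_G = ((14−2)/6)² = 4.000
te_H = (7 + 4·9 + 11)/6 = 54/6 = 9; σ²_H = ((11−7)/6)² = 0.444

Forward pass:
ES_A = 0; EF_A = 7
ES_B = 7; EF_B = 7+14 = 21
ES_C = 7; EF_C = 7+11 = 18
ES_D = 18; EF_D = 18+12 = 30
ES_E = max(EF_A=7, EF_C=18) = 18; EF_E = 18+3 = 21
ES_F = 7; EF_F = 7+6 = 13
ES_G = 21; EF_G = 21+8 = 29
ES_H = max(EF_D=30, EF_E=21, EF_F=13, EF_G=29) = 30; EF_H = 30+9 = 39
Expected project duration μ = 39 days. Critical path: A → C → D → H.

Variance along critical path = 7.111 + 4.000 + 1.778 + 0.444 = 13.333
σ = √13.333 = 3.651 days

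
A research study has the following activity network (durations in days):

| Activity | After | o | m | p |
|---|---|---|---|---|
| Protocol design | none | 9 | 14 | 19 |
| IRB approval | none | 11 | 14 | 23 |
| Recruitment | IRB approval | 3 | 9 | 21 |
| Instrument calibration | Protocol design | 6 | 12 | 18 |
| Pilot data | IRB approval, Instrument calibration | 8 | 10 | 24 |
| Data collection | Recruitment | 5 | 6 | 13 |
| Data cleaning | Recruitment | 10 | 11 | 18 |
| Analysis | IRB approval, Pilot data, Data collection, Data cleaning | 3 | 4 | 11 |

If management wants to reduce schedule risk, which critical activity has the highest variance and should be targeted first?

Pilot data

te_Protocol design = (9 + 4·14 + 19)/6 = 84/6 = 14; σ²_Protocol design = ((19−9)/6)² = 2.778
te_IRB approval = (11 + 4·14 + 23)/6 = 90/6 = 15; σ²_IRB approval = ((23−11)/6)² = 4.000
te_Recruitment = (3 + 4·9 + 21)/6 = 60/6 = 10; σ²_Recruitment = ((21−3)/6)² = 9.000
te_Instrument calibration = (6 + 4·12 + 18)/6 = 72/6 = 12; σ²_Instrument calibration = ((18−6)/6)² = 4.000
te_Pilot data = (8 + 4·10 + 24)/6 = 72/6 = 12; σ²_Pilot data = ((24−8)/6)² = 7.111
te_Data collection = (5 + 4·6 + 13)/6 = 42/6 = 7; σ²_Data collection = ((13−5)/6)² = 1.778
te_Data cleaning = (10 + 4·11 + 18)/6 = 72/6 = 12; σ²_Data cleaning = ((18−10)/6)² = 1.778
te_Analysis = (3 + 4·4 + 11)/6 = 30/6 = 5; σ²_Analysis = ((11−3)/6)² = 1.778

Forward pass:
ES_Protocol design = 0; EF_Protocol design = 14
ES_IRB approval = 0; EF_IRB approval = 15
ES_Recruitment = 15; EF_Recruitment = 15+10 = 25
ES_Instrument calibration = 14; EF_Instrument calibration = 14+12 = 26
ES_Pilot data = max(EF_IRB approval=15, EF_Instrument calibration=26) = 26; EF_Pilot data = 26+12 = 38
ES_Data collection = 25; EF_Data collection = 25+7 = 32
ES_Data cleaning = 25; EF_Data cleaning = 25+12 = 37
ES_Analysis = max(EF_IRB approval=15, EF_Pilot data=38, EF_Data collection=32, EF_Data cleaning=37) = 38; EF_Analysis = 38+5 = 43
Expected project duration μ = 43 days. Critical path: Protocol design → Instrument calibration → Pilot data → Analysis.

Variances on critical path: σ²_Protocol design=2.778, σ²_Instrument calibration=4.000, σ²_Pilot data=7.111, σ²_Analysis=1.778.
Largest is σ²_Pilot data = 7.111.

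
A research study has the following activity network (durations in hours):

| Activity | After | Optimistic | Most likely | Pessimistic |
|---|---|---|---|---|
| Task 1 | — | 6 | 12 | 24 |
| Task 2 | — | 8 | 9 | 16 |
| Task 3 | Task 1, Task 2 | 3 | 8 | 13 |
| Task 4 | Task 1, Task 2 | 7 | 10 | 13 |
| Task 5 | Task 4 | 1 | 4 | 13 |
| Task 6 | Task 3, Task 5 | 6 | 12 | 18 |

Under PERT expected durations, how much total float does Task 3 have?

te_Task 1 = (6 + 4·12 + 24)/6 = 78/6 = 13
te_Task 2 = (8 + 4·9 + 16)/6 = 60/6 = 10
te_Task 3 = (3 + 4·8 + 13)/6 = 48/6 = 8
te_Task 4 = (7 + 4·10 + 13)/6 = 60/6 = 10
te_Task 5 = (1 + 4·4 + 13)/6 = 30/6 = 5
te_Task 6 = (6 + 4·12 + 18)/6 = 72/6 = 12

Forward pass:
ES_Task 1 = 0; EF_Task 1 = 13
ES_Task 2 = 0; EF_Task 2 = 10
ES_Task 3 = max(EF_Task 1=13, EF_Task 2=10) = 13; EF_Task 3 = 13+8 = 21
ES_Task 4 = max(EF_Task 1=13, EF_Task 2=10) = 13; EF_Task 4 = 13+10 = 23
ES_Task 5 = 23; EF_Task 5 = 23+5 = 28
ES_Task 6 = max(EF_Task 3=21, EF_Task 5=28) = 28; EF_Task 6 = 28+12 = 40
Expected project duration μ = 40 hours. Critical path: Task 1 → Task 4 → Task 5 → Task 6.

Backward pass:
LF_Task 6 = 40; LS_Task 6 = 40−12 = 28
LF_Task 5 = LS_Task 6 = 28; LS_Task 5 = 28−5 = 23
LF_Task 4 = LS_Task 5 = 23; LS_Task 4 = 23−10 = 13
LF_Task 3 = LS_Task 6 = 28; LS_Task 3 = 28−8 = 20
LF_Task 2 = min(LS_Task 3=20, LS_Task 4=13) = 13; LS_Task 2 = 13−10 = 3
LF_Task 1 = min(LS_Task 3=20, LS_Task 4=13) = 13; LS_Task 1 = 13−13 = 0
Slack_Task 3 = LS_Task 3 − ES_Task 3 = 20 − 13 = 7

7 hours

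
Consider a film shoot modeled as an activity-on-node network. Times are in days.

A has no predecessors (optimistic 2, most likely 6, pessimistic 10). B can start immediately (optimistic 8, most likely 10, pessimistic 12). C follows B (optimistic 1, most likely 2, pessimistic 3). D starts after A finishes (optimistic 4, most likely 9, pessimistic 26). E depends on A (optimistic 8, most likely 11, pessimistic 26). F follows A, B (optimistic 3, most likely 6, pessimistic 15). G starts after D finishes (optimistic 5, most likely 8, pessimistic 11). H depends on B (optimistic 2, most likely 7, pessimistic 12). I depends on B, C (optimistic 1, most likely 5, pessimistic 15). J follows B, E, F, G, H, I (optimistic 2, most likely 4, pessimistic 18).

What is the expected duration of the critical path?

te_A = (2 + 4·6 + 10)/6 = 36/6 = 6
te_B = (8 + 4·10 + 12)/6 = 60/6 = 10
te_C = (1 + 4·2 + 3)/6 = 12/6 = 2
te_D = (4 + 4·9 + 26)/6 = 66/6 = 11
te_E = (8 + 4·11 + 26)/6 = 78/6 = 13
te_F = (3 + 4·6 + 15)/6 = 42/6 = 7
te_G = (5 + 4·8 + 11)/6 = 48/6 = 8
te_H = (2 + 4·7 + 12)/6 = 42/6 = 7
te_I = (1 + 4·5 + 15)/6 = 36/6 = 6
te_J = (2 + 4·4 + 18)/6 = 36/6 = 6

Forward pass:
ES_A = 0; EF_A = 6
ES_B = 0; EF_B = 10
ES_C = 10; EF_C = 10+2 = 12
ES_D = 6; EF_D = 6+11 = 17
ES_E = 6; EF_E = 6+13 = 19
ES_F = max(EF_A=6, EF_B=10) = 10; EF_F = 10+7 = 17
ES_G = 17; EF_G = 17+8 = 25
ES_H = 10; EF_H = 10+7 = 17
ES_I = max(EF_B=10, EF_C=12) = 12; EF_I = 12+6 = 18
ES_J = max(EF_B=10, EF_E=19, EF_F=17, EF_G=25, EF_H=17, EF_I=18) = 25; EF_J = 25+6 = 31
Expected project duration μ = 31 days. Critical path: A → D → G → J.

31 days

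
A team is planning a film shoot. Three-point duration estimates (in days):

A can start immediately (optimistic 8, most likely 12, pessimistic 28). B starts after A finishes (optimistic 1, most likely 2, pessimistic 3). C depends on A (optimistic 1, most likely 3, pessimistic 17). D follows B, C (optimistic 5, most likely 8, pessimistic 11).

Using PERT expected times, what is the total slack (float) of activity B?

3 days

te_A = (8 + 4·12 + 28)/6 = 84/6 = 14
te_B = (1 + 4·2 + 3)/6 = 12/6 = 2
te_C = (1 + 4·3 + 17)/6 = 30/6 = 5
te_D = (5 + 4·8 + 11)/6 = 48/6 = 8

Forward pass:
ES_A = 0; EF_A = 14
ES_B = 14; EF_B = 14+2 = 16
ES_C = 14; EF_C = 14+5 = 19
ES_D = max(EF_B=16, EF_C=19) = 19; EF_D = 19+8 = 27
Expected project duration μ = 27 days. Critical path: A → C → D.

Backward pass:
LF_D = 27; LS_D = 27−8 = 19
LF_C = LS_D = 19; LS_C = 19−5 = 14
LF_B = LS_D = 19; LS_B = 19−2 = 17
LF_A = min(LS_B=17, LS_C=14) = 14; LS_A = 14−14 = 0
Slack_B = LS_B − ES_B = 17 − 14 = 3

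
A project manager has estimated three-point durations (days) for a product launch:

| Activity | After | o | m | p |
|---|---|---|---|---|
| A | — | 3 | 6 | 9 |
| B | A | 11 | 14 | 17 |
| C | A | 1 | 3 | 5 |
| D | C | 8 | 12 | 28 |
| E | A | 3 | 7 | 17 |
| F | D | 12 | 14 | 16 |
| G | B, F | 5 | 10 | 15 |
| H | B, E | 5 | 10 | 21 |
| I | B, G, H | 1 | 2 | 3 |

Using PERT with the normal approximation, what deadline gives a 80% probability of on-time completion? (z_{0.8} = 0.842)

te_A = (3 + 4·6 + 9)/6 = 36/6 = 6; σ²_A = ((9−3)/6)² = 1.000
te_B = (11 + 4·14 + 17)/6 = 84/6 = 14; σ²_B = ((17−11)/6)² = 1.000
te_C = (1 + 4·3 + 5)/6 = 18/6 = 3; σ²_C = ((5−1)/6)² = 0.444
te_D = (8 + 4·12 + 28)/6 = 84/6 = 14; σ²_D = ((28−8)/6)² = 11.111
te_E = (3 + 4·7 + 17)/6 = 48/6 = 8; σ²_E = ((17−3)/6)² = 5.444
te_F = (12 + 4·14 + 16)/6 = 84/6 = 14; σ²_F = ((16−12)/6)² = 0.444
te_G = (5 + 4·10 + 15)/6 = 60/6 = 10; σ²_G = ((15−5)/6)² = 2.778
te_H = (5 + 4·10 + 21)/6 = 66/6 = 11; σ²_H = ((21−5)/6)² = 7.111
te_I = (1 + 4·2 + 3)/6 = 12/6 = 2; σ²_I = ((3−1)/6)² = 0.111

Forward pass:
ES_A = 0; EF_A = 6
ES_B = 6; EF_B = 6+14 = 20
ES_C = 6; EF_C = 6+3 = 9
ES_D = 9; EF_D = 9+14 = 23
ES_E = 6; EF_E = 6+8 = 14
ES_F = 23; EF_F = 23+14 = 37
ES_G = max(EF_B=20, EF_F=37) = 37; EF_G = 37+10 = 47
ES_H = max(EF_B=20, EF_E=14) = 20; EF_H = 20+11 = 31
ES_I = max(EF_B=20, EF_G=47, EF_H=31) = 47; EF_I = 47+2 = 49
Expected project duration μ = 49 days. Critical path: A → C → D → F → G → I.

Variance along critical path = 1.000 + 0.444 + 11.111 + 0.444 + 2.778 + 0.111 = 15.889; σ = 3.986 days.
D = μ + z·σ = 49 + 0.842·3.986 = 52.4 days

52.4 days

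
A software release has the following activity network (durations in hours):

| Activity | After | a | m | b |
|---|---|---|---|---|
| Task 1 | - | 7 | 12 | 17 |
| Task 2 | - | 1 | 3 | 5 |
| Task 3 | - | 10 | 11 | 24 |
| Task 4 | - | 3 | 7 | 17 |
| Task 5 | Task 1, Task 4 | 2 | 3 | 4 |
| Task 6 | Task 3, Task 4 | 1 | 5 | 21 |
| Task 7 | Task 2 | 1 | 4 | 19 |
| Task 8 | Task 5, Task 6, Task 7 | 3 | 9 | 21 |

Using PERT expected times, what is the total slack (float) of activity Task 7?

11 hours

te_Task 1 = (7 + 4·12 + 17)/6 = 72/6 = 12
te_Task 2 = (1 + 4·3 + 5)/6 = 18/6 = 3
te_Task 3 = (10 + 4·11 + 24)/6 = 78/6 = 13
te_Task 4 = (3 + 4·7 + 17)/6 = 48/6 = 8
te_Task 5 = (2 + 4·3 + 4)/6 = 18/6 = 3
te_Task 6 = (1 + 4·5 + 21)/6 = 42/6 = 7
te_Task 7 = (1 + 4·4 + 19)/6 = 36/6 = 6
te_Task 8 = (3 + 4·9 + 21)/6 = 60/6 = 10

Forward pass:
ES_Task 1 = 0; EF_Task 1 = 12
ES_Task 2 = 0; EF_Task 2 = 3
ES_Task 3 = 0; EF_Task 3 = 13
ES_Task 4 = 0; EF_Task 4 = 8
ES_Task 5 = max(EF_Task 1=12, EF_Task 4=8) = 12; EF_Task 5 = 12+3 = 15
ES_Task 6 = max(EF_Task 3=13, EF_Task 4=8) = 13; EF_Task 6 = 13+7 = 20
ES_Task 7 = 3; EF_Task 7 = 3+6 = 9
ES_Task 8 = max(EF_Task 5=15, EF_Task 6=20, EF_Task 7=9) = 20; EF_Task 8 = 20+10 = 30
Expected project duration μ = 30 hours. Critical path: Task 3 → Task 6 → Task 8.

Backward pass:
LF_Task 8 = 30; LS_Task 8 = 30−10 = 20
LF_Task 7 = LS_Task 8 = 20; LS_Task 7 = 20−6 = 14
LF_Task 6 = LS_Task 8 = 20; LS_Task 6 = 20−7 = 13
LF_Task 5 = LS_Task 8 = 20; LS_Task 5 = 20−3 = 17
LF_Task 4 = min(LS_Task 5=17, LS_Task 6=13) = 13; LS_Task 4 = 13−8 = 5
LF_Task 3 = LS_Task 6 = 13; LS_Task 3 = 13−13 = 0
LF_Task 2 = LS_Task 7 = 14; LS_Task 2 = 14−3 = 11
LF_Task 1 = LS_Task 5 = 17; LS_Task 1 = 17−12 = 5
Slack_Task 7 = LS_Task 7 − ES_Task 7 = 14 − 3 = 11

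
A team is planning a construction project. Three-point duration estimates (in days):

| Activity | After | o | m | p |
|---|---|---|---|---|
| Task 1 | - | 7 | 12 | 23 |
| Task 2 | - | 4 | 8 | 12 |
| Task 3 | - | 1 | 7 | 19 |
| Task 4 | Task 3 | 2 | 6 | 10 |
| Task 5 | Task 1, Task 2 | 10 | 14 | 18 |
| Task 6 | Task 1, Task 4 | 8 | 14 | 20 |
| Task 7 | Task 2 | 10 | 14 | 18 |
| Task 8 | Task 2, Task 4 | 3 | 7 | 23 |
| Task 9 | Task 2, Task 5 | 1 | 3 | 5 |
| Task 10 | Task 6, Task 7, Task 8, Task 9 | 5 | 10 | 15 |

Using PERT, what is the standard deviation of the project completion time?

te_Task 1 = (7 + 4·12 + 23)/6 = 78/6 = 13; σ²_Task 1 = ((23−7)/6)² = 7.111
te_Task 2 = (4 + 4·8 + 12)/6 = 48/6 = 8; σ²_Task 2 = ((12−4)/6)² = 1.778
te_Task 3 = (1 + 4·7 + 19)/6 = 48/6 = 8; σ²_Task 3 = ((19−1)/6)² = 9.000
te_Task 4 = (2 + 4·6 + 10)/6 = 36/6 = 6; σ²_Task 4 = ((10−2)/6)² = 1.778
te_Task 5 = (10 + 4·14 + 18)/6 = 84/6 = 14; σ²_Task 5 = ((18−10)/6)² = 1.778
te_Task 6 = (8 + 4·14 + 20)/6 = 84/6 = 14; σ²_Task 6 = ((20−8)/6)² = 4.000
te_Task 7 = (10 + 4·14 + 18)/6 = 84/6 = 14; σ²_Task 7 = ((18−10)/6)² = 1.778
te_Task 8 = (3 + 4·7 + 23)/6 = 54/6 = 9; σ²_Task 8 = ((23−3)/6)² = 11.111
te_Task 9 = (1 + 4·3 + 5)/6 = 18/6 = 3; σ²_Task 9 = ((5−1)/6)² = 0.444
te_Task 10 = (5 + 4·10 + 15)/6 = 60/6 = 10; σ²_Task 10 = ((15−5)/6)² = 2.778

Forward pass:
ES_Task 1 = 0; EF_Task 1 = 13
ES_Task 2 = 0; EF_Task 2 = 8
ES_Task 3 = 0; EF_Task 3 = 8
ES_Task 4 = 8; EF_Task 4 = 8+6 = 14
ES_Task 5 = max(EF_Task 1=13, EF_Task 2=8) = 13; EF_Task 5 = 13+14 = 27
ES_Task 6 = max(EF_Task 1=13, EF_Task 4=14) = 14; EF_Task 6 = 14+14 = 28
ES_Task 7 = 8; EF_Task 7 = 8+14 = 22
ES_Task 8 = max(EF_Task 2=8, EF_Task 4=14) = 14; EF_Task 8 = 14+9 = 23
ES_Task 9 = max(EF_Task 2=8, EF_Task 5=27) = 27; EF_Task 9 = 27+3 = 30
ES_Task 10 = max(EF_Task 6=28, EF_Task 7=22, EF_Task 8=23, EF_Task 9=30) = 30; EF_Task 10 = 30+10 = 40
Expected project duration μ = 40 days. Critical path: Task 1 → Task 5 → Task 9 → Task 10.

Variance along critical path = 7.111 + 1.778 + 0.444 + 2.778 = 12.111
σ = √12.111 = 3.480 days

3.48 days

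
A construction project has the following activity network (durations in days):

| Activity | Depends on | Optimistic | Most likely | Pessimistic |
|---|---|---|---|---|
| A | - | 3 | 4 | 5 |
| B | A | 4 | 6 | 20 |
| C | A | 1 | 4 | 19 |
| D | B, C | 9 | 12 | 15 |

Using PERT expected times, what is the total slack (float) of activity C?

te_A = (3 + 4·4 + 5)/6 = 24/6 = 4
te_B = (4 + 4·6 + 20)/6 = 48/6 = 8
te_C = (1 + 4·4 + 19)/6 = 36/6 = 6
te_D = (9 + 4·12 + 15)/6 = 72/6 = 12

Forward pass:
ES_A = 0; EF_A = 4
ES_B = 4; EF_B = 4+8 = 12
ES_C = 4; EF_C = 4+6 = 10
ES_D = max(EF_B=12, EF_C=10) = 12; EF_D = 12+12 = 24
Expected project duration μ = 24 days. Critical path: A → B → D.

Backward pass:
LF_D = 24; LS_D = 24−12 = 12
LF_C = LS_D = 12; LS_C = 12−6 = 6
LF_B = LS_D = 12; LS_B = 12−8 = 4
LF_A = min(LS_B=4, LS_C=6) = 4; LS_A = 4−4 = 0
Slack_C = LS_C − ES_C = 6 − 4 = 2

2 days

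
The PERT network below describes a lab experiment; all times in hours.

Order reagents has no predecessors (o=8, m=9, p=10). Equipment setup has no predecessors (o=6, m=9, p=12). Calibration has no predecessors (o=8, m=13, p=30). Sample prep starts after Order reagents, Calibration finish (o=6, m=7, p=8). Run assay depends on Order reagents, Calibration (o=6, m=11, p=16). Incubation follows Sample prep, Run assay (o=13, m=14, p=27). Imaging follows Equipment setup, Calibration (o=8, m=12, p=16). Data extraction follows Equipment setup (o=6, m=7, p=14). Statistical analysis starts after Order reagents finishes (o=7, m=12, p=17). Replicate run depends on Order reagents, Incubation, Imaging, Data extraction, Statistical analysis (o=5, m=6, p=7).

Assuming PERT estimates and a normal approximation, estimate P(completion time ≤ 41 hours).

0.067

te_Order reagents = (8 + 4·9 + 10)/6 = 54/6 = 9; σ²_Order reagents = ((10−8)/6)² = 0.111
te_Equipment setup = (6 + 4·9 + 12)/6 = 54/6 = 9; σ²_Equipment setup = ((12−6)/6)² = 1.000
te_Calibration = (8 + 4·13 + 30)/6 = 90/6 = 15; σ²_Calibration = ((30−8)/6)² = 13.444
te_Sample prep = (6 + 4·7 + 8)/6 = 42/6 = 7; σ²_Sample prep = ((8−6)/6)² = 0.111
te_Run assay = (6 + 4·11 + 16)/6 = 66/6 = 11; σ²_Run assay = ((16−6)/6)² = 2.778
te_Incubation = (13 + 4·14 + 27)/6 = 96/6 = 16; σ²_Incubation = ((27−13)/6)² = 5.444
te_Imaging = (8 + 4·12 + 16)/6 = 72/6 = 12; σ²_Imaging = ((16−8)/6)² = 1.778
te_Data extraction = (6 + 4·7 + 14)/6 = 48/6 = 8; σ²_Data extraction = ((14−6)/6)² = 1.778
te_Statistical analysis = (7 + 4·12 + 17)/6 = 72/6 = 12; σ²_Statistical analysis = ((17−7)/6)² = 2.778
te_Replicate run = (5 + 4·6 + 7)/6 = 36/6 = 6; σ²_Replicate run = ((7−5)/6)² = 0.111

Forward pass:
ES_Order reagents = 0; EF_Order reagents = 9
ES_Equipment setup = 0; EF_Equipment setup = 9
ES_Calibration = 0; EF_Calibration = 15
ES_Sample prep = max(EF_Order reagents=9, EF_Calibration=15) = 15; EF_Sample prep = 15+7 = 22
ES_Run assay = max(EF_Order reagents=9, EF_Calibration=15) = 15; EF_Run assay = 15+11 = 26
ES_Incubation = max(EF_Sample prep=22, EF_Run assay=26) = 26; EF_Incubation = 26+16 = 42
ES_Imaging = max(EF_Equipment setup=9, EF_Calibration=15) = 15; EF_Imaging = 15+12 = 27
ES_Data extraction = 9; EF_Data extraction = 9+8 = 17
ES_Statistical analysis = 9; EF_Statistical analysis = 9+12 = 21
ES_Replicate run = max(EF_Order reagents=9, EF_Incubation=42, EF_Imaging=27, EF_Data extraction=17, EF_Statistical analysis=21) = 42; EF_Replicate run = 42+6 = 48
Expected project duration μ = 48 hours. Critical path: Calibration → Run assay → Incubation → Replicate run.

Variance along critical path = 13.444 + 2.778 + 5.444 + 0.111 = 21.778; σ = √21.778 = 4.667 hours.
Z = (41 − 48) / 4.667 = -1.500
P(T ≤ 41) = Φ(-1.500) ≈ 0.067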